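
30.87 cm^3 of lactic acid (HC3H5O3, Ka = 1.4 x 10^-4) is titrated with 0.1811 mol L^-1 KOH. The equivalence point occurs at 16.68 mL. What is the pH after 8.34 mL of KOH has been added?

8.34 mL is exactly half the equivalence volume (16.68/2), i.e. the half-equivalence point.
There, n(HA) = n(A^-), so pH = pKa = -log(1.4 x 10^-4) = 3.85.

3.85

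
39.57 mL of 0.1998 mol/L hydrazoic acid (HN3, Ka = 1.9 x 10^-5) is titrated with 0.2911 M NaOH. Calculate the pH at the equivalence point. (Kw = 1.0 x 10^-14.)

n(HN3) = 0.1998 x 0.03957 = 0.007906 mol; V(NaOH) at equivalence = 0.007906/0.2911 = 0.02716 L.
At equivalence all the acid is converted to N3-; total volume = 0.03957 + 0.02716 = 0.06673 L, so [N3-] = 0.007906/0.06673 = 0.1185 M.
Kb = Kw/Ka = 1.0e-14 / 1.9 x 10^-5 = 5.26e-10.
[OH^-] = sqrt(Kb x [N3-]) = sqrt(5.26e-10 x 0.1185) = 7.90e-6 M.
pOH = 5.10, so pH = 14.00 - 5.10 = 8.90.

8.90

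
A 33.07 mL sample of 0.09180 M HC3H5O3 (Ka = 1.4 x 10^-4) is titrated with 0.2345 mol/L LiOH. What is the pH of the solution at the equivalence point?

n(HC3H5O3) = 0.09180 x 0.03307 = 0.003036 mol; V(LiOH) at equivalence = 0.003036/0.2345 = 0.01295 L.
At equivalence all the acid is converted to C3H5O3-; total volume = 0.03307 + 0.01295 = 0.04602 L, so [C3H5O3-] = 0.003036/0.04602 = 0.06597 M.
Kb = Kw/Ka = 1.0e-14 / 1.4 x 10^-4 = 7.14e-11.
[OH^-] = sqrt(Kb x [C3H5O3-]) = sqrt(7.14e-11 x 0.06597) = 2.17e-6 M.
pOH = 5.66, so pH = 14.00 - 5.66 = 8.34.

8.34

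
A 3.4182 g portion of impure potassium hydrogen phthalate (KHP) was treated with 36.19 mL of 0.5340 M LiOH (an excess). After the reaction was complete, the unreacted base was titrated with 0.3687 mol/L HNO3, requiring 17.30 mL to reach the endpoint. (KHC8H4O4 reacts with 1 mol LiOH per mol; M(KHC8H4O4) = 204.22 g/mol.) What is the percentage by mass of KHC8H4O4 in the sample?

Total n(LiOH) added = 0.5340 x 0.03619 = 0.01933 mol.
n(HNO3) used = 0.3687 x 0.01730 = 0.006379 mol, which equals the excess n(LiOH).
So n(LiOH) consumed by the sample = 0.01933 - 0.006379 = 0.01295 mol.
n(KHC8H4O4) = 0.01295 / 1 = 0.01295 mol.
mass KHC8H4O4 = 0.01295 x 204.22 = 2.644 g, so %KHC8H4O4 = 2.644/3.4182 x 100 = 77.4%.

77.4%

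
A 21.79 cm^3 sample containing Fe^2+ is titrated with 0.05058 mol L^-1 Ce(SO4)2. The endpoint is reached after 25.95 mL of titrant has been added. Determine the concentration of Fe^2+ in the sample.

n(Ce(SO4)2) = 0.05058 x 0.02595 = 0.001313 mol.
From the balanced equation, 1 mol Ce(SO4)2 reacts with 1 mol Fe^2+, so n(Fe^2+) = 0.001313 x 1/1 = 0.001313 mol.
[Fe^2+] = 0.001313 / 0.02179 L = 0.0602 M.

0.0602 M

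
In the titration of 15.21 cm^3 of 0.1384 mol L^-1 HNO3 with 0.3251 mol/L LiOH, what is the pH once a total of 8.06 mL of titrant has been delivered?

12.35

n(acid) = 0.1384 x 0.01521 = 0.002105 mol; n(LiOH) added = 0.3251 x 0.008060 = 0.002620 mol.
Base is in excess by 0.002620 - 0.002105 = 0.0005152 mol in a total volume of 0.02327 L.
[OH^-] = 0.0005152/0.02327 = 0.02214 M, so pOH = 1.65 and pH = 14.00 - 1.65 = 12.35.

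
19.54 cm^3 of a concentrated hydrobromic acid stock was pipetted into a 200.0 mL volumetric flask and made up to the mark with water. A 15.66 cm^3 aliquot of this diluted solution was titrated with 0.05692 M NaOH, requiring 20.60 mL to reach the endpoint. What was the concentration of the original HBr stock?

0.766 M

n(NaOH) = 0.05692 x 0.02060 = 0.001173 mol.
n(HBr) in the aliquot = 0.001173 mol.
[diluted HBr] = 0.001173 / 0.01566 = 0.07488 M.
Dilution factor = 200.0/19.54 = 10.24, so [stock] = 0.07488 x 10.24 = 0.766 M.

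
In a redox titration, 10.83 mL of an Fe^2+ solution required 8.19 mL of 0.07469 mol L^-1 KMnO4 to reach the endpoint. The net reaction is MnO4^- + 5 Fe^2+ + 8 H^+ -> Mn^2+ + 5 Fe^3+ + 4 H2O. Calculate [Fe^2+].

0.282 M

n(KMnO4) = 0.07469 x 0.008190 = 0.0006117 mol.
From the balanced equation, 1 mol KMnO4 reacts with 5 mol Fe^2+, so n(Fe^2+) = 0.0006117 x 5/1 = 0.003059 mol.
[Fe^2+] = 0.003059 / 0.01083 L = 0.282 M.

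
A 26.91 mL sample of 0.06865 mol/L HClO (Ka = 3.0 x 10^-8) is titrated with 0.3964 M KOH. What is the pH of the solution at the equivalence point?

n(HClO) = 0.06865 x 0.02691 = 0.001847 mol; V(KOH) at equivalence = 0.001847/0.3964 = 0.004660 L.
At equivalence all the acid is converted to ClO-; total volume = 0.02691 + 0.004660 = 0.03157 L, so [ClO-] = 0.001847/0.03157 = 0.05852 M.
Kb = Kw/Ka = 1.0e-14 / 3.0 x 10^-8 = 3.33e-7.
[OH^-] = sqrt(Kb x [ClO-]) = sqrt(3.33e-7 x 0.05852) = 0.000140 M.
pOH = 3.85, so pH = 14.00 - 3.85 = 10.15.

10.15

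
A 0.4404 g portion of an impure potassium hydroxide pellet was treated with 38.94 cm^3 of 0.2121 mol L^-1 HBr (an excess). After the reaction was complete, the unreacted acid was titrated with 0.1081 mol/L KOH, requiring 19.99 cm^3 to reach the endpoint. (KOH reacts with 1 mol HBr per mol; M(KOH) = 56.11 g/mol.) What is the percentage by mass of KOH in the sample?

Total n(HBr) added = 0.2121 x 0.03894 = 0.008259 mol.
n(KOH) used = 0.1081 x 0.01999 = 0.002161 mol, which equals the excess n(HBr).
So n(HBr) consumed by the sample = 0.008259 - 0.002161 = 0.006098 mol.
n(KOH) = 0.006098 / 1 = 0.006098 mol.
mass KOH = 0.006098 x 56.11 = 0.3422 g, so %KOH = 0.3422/0.4404 x 100 = 77.7%.

77.7%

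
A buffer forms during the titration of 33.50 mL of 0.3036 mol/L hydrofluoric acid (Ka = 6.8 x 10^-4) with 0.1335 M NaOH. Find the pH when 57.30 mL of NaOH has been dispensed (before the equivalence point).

Initial n(HF) = 0.3036 x 0.03350 = 0.01017 mol.
n(NaOH) added = 0.1335 x 0.05730 = 0.007650 mol, converting that many moles of HF to F-.
Remaining n(HF) = 0.002521 mol; n(F-) = 0.007650 mol.
By Henderson-Hasselbalch, pH = pKa + log([A^-]/[HA]) = 3.17 + log(0.007650/0.002521) = 3.17 + (+0.48) = 3.65.

3.65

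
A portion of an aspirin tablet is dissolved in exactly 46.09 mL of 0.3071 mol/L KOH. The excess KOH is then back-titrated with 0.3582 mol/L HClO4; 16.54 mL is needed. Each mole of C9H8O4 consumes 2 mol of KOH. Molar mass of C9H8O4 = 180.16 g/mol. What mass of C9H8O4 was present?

0.741 g

Total n(KOH) added = 0.3071 x 0.04609 = 0.01415 mol.
n(HClO4) used = 0.3582 x 0.01654 = 0.005925 mol, which equals the excess n(KOH).
So n(KOH) consumed by the sample = 0.01415 - 0.005925 = 0.008230 mol.
n(C9H8O4) = 0.008230 / 2 = 0.004115 mol.
mass = 0.004115 mol x 180.16 g/mol = 0.741 g.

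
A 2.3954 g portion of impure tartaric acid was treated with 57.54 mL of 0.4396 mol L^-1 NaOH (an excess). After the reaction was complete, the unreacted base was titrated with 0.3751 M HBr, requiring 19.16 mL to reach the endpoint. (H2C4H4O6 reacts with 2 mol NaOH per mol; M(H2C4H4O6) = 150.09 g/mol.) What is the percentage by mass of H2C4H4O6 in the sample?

Total n(NaOH) added = 0.4396 x 0.05754 = 0.02529 mol.
n(HBr) used = 0.3751 x 0.01916 = 0.007187 mol, which equals the excess n(NaOH).
So n(NaOH) consumed by the sample = 0.02529 - 0.007187 = 0.01811 mol.
n(H2C4H4O6) = 0.01811 / 2 = 0.009054 mol.
mass H2C4H4O6 = 0.009054 x 150.09 = 1.359 g, so %H2C4H4O6 = 1.359/2.3954 x 100 = 56.7%.

56.7%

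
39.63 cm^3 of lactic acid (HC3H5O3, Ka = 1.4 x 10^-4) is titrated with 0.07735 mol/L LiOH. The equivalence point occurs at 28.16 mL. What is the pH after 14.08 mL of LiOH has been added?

3.85

14.08 mL is exactly half the equivalence volume (28.16/2), i.e. the half-equivalence point.
There, n(HA) = n(A^-), so pH = pKa = -log(1.4 x 10^-4) = 3.85.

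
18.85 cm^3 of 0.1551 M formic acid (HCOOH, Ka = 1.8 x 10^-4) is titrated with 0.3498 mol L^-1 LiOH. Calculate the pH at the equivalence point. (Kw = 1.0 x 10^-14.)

8.39

n(HCOOH) = 0.1551 x 0.01885 = 0.002924 mol; V(LiOH) at equivalence = 0.002924/0.3498 = 0.008358 L.
At equivalence all the acid is converted to HCOO-; total volume = 0.01885 + 0.008358 = 0.02721 L, so [HCOO-] = 0.002924/0.02721 = 0.1075 M.
Kb = Kw/Ka = 1.0e-14 / 1.8 x 10^-4 = 5.56e-11.
[OH^-] = sqrt(Kb x [HCOO-]) = sqrt(5.56e-11 x 0.1075) = 2.44e-6 M.
pOH = 5.61, so pH = 14.00 - 5.61 = 8.39.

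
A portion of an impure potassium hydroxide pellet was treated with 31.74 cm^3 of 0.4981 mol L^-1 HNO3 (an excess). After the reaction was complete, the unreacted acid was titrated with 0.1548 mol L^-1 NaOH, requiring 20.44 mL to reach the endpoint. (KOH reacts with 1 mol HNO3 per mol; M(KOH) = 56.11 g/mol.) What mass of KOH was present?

Total n(HNO3) added = 0.4981 x 0.03174 = 0.01581 mol.
n(NaOH) used = 0.1548 x 0.02044 = 0.003164 mol, which equals the excess n(HNO3).
So n(HNO3) consumed by the sample = 0.01581 - 0.003164 = 0.01265 mol.
n(KOH) = 0.01265 / 1 = 0.01265 mol.
mass = 0.01265 mol x 56.11 g/mol = 0.710 g.

0.710 g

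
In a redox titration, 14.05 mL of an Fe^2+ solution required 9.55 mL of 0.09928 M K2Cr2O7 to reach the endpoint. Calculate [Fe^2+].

n(K2Cr2O7) = 0.09928 x 0.009550 = 0.0009481 mol.
From the balanced equation, 1 mol K2Cr2O7 reacts with 6 mol Fe^2+, so n(Fe^2+) = 0.0009481 x 6/1 = 0.005689 mol.
[Fe^2+] = 0.005689 / 0.01405 L = 0.405 M.

0.405 M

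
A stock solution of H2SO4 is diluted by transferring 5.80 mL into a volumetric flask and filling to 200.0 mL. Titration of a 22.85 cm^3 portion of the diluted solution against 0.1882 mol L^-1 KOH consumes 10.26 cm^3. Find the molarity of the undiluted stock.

1.46 M

n(KOH) = 0.1882 x 0.01026 = 0.001931 mol.
n(H2SO4) in the aliquot = 0.001931 x 1/2 = 0.0009655 mol.
[diluted H2SO4] = 0.0009655 / 0.02285 = 0.04225 M.
Dilution factor = 200.0/5.800 = 34.48, so [stock] = 0.04225 x 34.48 = 1.46 M.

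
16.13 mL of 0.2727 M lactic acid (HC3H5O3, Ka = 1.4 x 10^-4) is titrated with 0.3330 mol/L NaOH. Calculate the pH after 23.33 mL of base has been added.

n(acid) = 0.2727 x 0.01613 = 0.004399 mol; n(NaOH) added = 0.3330 x 0.02333 = 0.007769 mol.
Base is in excess by 0.007769 - 0.004399 = 0.003370 mol in a total volume of 0.03946 L.
[OH^-] = 0.003370/0.03946 = 0.08541 M, so pOH = 1.07 and pH = 14.00 - 1.07 = 12.93.

12.93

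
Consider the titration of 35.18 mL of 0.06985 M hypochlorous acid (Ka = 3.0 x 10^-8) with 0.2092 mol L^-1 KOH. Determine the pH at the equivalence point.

10.12

n(HClO) = 0.06985 x 0.03518 = 0.002457 mol; V(KOH) at equivalence = 0.002457/0.2092 = 0.01175 L.
At equivalence all the acid is converted to ClO-; total volume = 0.03518 + 0.01175 = 0.04693 L, so [ClO-] = 0.002457/0.04693 = 0.05237 M.
Kb = Kw/Ka = 1.0e-14 / 3.0 x 10^-8 = 3.33e-7.
[OH^-] = sqrt(Kb x [ClO-]) = sqrt(3.33e-7 x 0.05237) = 0.000132 M.
pOH = 3.88, so pH = 14.00 - 3.88 = 10.12.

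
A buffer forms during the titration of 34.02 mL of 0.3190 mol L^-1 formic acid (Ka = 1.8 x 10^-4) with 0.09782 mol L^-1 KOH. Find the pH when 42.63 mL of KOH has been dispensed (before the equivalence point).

Initial n(HCOOH) = 0.3190 x 0.03402 = 0.01085 mol.
n(KOH) added = 0.09782 x 0.04263 = 0.004170 mol, converting that many moles of HCOOH to HCOO-.
Remaining n(HCOOH) = 0.006682 mol; n(HCOO-) = 0.004170 mol.
By Henderson-Hasselbalch, pH = pKa + log([A^-]/[HA]) = 3.74 + log(0.004170/0.006682) = 3.74 + (-0.20) = 3.54.

3.54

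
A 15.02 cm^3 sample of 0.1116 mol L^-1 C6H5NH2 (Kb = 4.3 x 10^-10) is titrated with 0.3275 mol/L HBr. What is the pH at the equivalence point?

2.86

n(C6H5NH2) = 0.1116 x 0.01502 = 0.001676 mol; V(HBr) at equivalence = 0.001676/0.3275 = 0.005118 L.
At equivalence the base is fully converted to C6H5NH3+; total volume = 0.02014 L, so [C6H5NH3+] = 0.001676/0.02014 = 0.08324 M.
Ka(C6H5NH3+) = Kw/Kb = 1.0e-14 / 4.3 x 10^-10 = 2.33e-5.
[H^+] = sqrt(Ka x [C6H5NH3+]) = sqrt(2.33e-5 x 0.08324) = 0.00139 M.
pH = -log(0.00139) = 2.86.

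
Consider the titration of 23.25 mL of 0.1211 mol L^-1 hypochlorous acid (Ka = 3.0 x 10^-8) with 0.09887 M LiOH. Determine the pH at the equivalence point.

10.13

n(HClO) = 0.1211 x 0.02325 = 0.002816 mol; V(LiOH) at equivalence = 0.002816/0.09887 = 0.02848 L.
At equivalence all the acid is converted to ClO-; total volume = 0.02325 + 0.02848 = 0.05173 L, so [ClO-] = 0.002816/0.05173 = 0.05443 M.
Kb = Kw/Ka = 1.0e-14 / 3.0 x 10^-8 = 3.33e-7.
[OH^-] = sqrt(Kb x [ClO-]) = sqrt(3.33e-7 x 0.05443) = 0.000135 M.
pOH = 3.87, so pH = 14.00 - 3.87 = 10.13.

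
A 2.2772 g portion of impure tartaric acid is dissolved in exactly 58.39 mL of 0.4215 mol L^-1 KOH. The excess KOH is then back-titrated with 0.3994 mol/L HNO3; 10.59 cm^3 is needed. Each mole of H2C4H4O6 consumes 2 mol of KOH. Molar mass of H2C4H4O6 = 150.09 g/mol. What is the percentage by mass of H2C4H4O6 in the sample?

67.2%

Total n(KOH) added = 0.4215 x 0.05839 = 0.02461 mol.
n(HNO3) used = 0.3994 x 0.01059 = 0.004230 mol, which equals the excess n(KOH).
So n(KOH) consumed by the sample = 0.02461 - 0.004230 = 0.02038 mol.
n(H2C4H4O6) = 0.02038 / 2 = 0.01019 mol.
mass H2C4H4O6 = 0.01019 x 150.09 = 1.530 g, so %H2C4H4O6 = 1.530/2.2772 x 100 = 67.2%.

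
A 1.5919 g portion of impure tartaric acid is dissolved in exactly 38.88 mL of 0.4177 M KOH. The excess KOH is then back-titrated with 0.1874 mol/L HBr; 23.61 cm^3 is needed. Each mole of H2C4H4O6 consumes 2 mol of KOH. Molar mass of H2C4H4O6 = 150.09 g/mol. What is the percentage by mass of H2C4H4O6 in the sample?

Total n(KOH) added = 0.4177 x 0.03888 = 0.01624 mol.
n(HBr) used = 0.1874 x 0.02361 = 0.004425 mol, which equals the excess n(KOH).
So n(KOH) consumed by the sample = 0.01624 - 0.004425 = 0.01182 mol.
n(H2C4H4O6) = 0.01182 / 2 = 0.005908 mol.
mass H2C4H4O6 = 0.005908 x 150.09 = 0.8867 g, so %H2C4H4O6 = 0.8867/1.5919 x 100 = 55.7%.

55.7%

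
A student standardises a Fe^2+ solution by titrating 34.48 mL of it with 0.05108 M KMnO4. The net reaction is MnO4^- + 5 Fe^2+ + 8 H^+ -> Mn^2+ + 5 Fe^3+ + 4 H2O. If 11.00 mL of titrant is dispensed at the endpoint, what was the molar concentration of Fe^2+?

n(KMnO4) = 0.05108 x 0.01100 = 0.0005619 mol.
From the balanced equation, 1 mol KMnO4 reacts with 5 mol Fe^2+, so n(Fe^2+) = 0.0005619 x 5/1 = 0.002809 mol.
[Fe^2+] = 0.002809 / 0.03448 L = 0.0815 M.

0.0815 M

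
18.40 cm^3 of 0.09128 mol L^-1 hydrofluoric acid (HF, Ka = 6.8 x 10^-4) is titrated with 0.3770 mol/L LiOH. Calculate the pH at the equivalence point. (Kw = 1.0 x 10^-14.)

8.02

n(HF) = 0.09128 x 0.01840 = 0.001680 mol; V(LiOH) at equivalence = 0.001680/0.3770 = 0.004455 L.
At equivalence all the acid is converted to F-; total volume = 0.01840 + 0.004455 = 0.02286 L, so [F-] = 0.001680/0.02286 = 0.07349 M.
Kb = Kw/Ka = 1.0e-14 / 6.8 x 10^-4 = 1.47e-11.
[OH^-] = sqrt(Kb x [F-]) = sqrt(1.47e-11 x 0.07349) = 1.04e-6 M.
pOH = 5.98, so pH = 14.00 - 5.98 = 8.02.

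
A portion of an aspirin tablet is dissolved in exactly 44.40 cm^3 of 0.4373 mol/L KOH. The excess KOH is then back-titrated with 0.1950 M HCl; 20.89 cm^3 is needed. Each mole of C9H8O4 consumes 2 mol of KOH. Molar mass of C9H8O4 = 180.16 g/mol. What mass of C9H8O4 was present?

Total n(KOH) added = 0.4373 x 0.04440 = 0.01942 mol.
n(HCl) used = 0.1950 x 0.02089 = 0.004074 mol, which equals the excess n(KOH).
So n(KOH) consumed by the sample = 0.01942 - 0.004074 = 0.01534 mol.
n(C9H8O4) = 0.01534 / 2 = 0.007671 mol.
mass = 0.007671 mol x 180.16 g/mol = 1.38 g.

1.38 g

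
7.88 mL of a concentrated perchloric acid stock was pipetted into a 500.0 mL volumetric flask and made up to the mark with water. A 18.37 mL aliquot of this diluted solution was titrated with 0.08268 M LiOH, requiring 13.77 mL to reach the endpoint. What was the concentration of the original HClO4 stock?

n(LiOH) = 0.08268 x 0.01377 = 0.001139 mol.
n(HClO4) in the aliquot = 0.001139 mol.
[diluted HClO4] = 0.001139 / 0.01837 = 0.06198 M.
Dilution factor = 500.0/7.880 = 63.45, so [stock] = 0.06198 x 63.45 = 3.93 M.

3.93 M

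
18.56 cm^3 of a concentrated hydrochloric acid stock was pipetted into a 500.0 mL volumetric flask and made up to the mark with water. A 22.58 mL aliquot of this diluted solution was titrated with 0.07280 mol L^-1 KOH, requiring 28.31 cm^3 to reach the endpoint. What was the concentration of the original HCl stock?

2.46 M

n(KOH) = 0.07280 x 0.02831 = 0.002061 mol.
n(HCl) in the aliquot = 0.002061 mol.
[diluted HCl] = 0.002061 / 0.02258 = 0.09127 M.
Dilution factor = 500.0/18.56 = 26.94, so [stock] = 0.09127 x 26.94 = 2.46 M.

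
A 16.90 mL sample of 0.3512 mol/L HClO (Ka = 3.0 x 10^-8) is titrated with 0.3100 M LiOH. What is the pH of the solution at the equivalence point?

10.37

n(HClO) = 0.3512 x 0.01690 = 0.005935 mol; V(LiOH) at equivalence = 0.005935/0.3100 = 0.01915 L.
At equivalence all the acid is converted to ClO-; total volume = 0.01690 + 0.01915 = 0.03605 L, so [ClO-] = 0.005935/0.03605 = 0.1647 M.
Kb = Kw/Ka = 1.0e-14 / 3.0 x 10^-8 = 3.33e-7.
[OH^-] = sqrt(Kb x [ClO-]) = sqrt(3.33e-7 x 0.1647) = 0.000234 M.
pOH = 3.63, so pH = 14.00 - 3.63 = 10.37.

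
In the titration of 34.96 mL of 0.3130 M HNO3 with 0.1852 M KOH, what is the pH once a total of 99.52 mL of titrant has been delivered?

n(acid) = 0.3130 x 0.03496 = 0.01094 mol; n(KOH) added = 0.1852 x 0.09952 = 0.01843 mol.
Base is in excess by 0.01843 - 0.01094 = 0.007489 mol in a total volume of 0.1345 L.
[OH^-] = 0.007489/0.1345 = 0.05569 M, so pOH = 1.25 and pH = 14.00 - 1.25 = 12.75.

12.75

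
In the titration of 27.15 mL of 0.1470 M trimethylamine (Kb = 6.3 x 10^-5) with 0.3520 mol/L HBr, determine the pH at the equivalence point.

n((CH3)3N) = 0.1470 x 0.02715 = 0.003991 mol; V(HBr) at equivalence = 0.003991/0.3520 = 0.01134 L.
At equivalence the base is fully converted to (CH3)3NH+; total volume = 0.03849 L, so [(CH3)3NH+] = 0.003991/0.03849 = 0.1037 M.
Ka((CH3)3NH+) = Kw/Kb = 1.0e-14 / 6.3 x 10^-5 = 1.59e-10.
[H^+] = sqrt(Ka x [(CH3)3NH+]) = sqrt(1.59e-10 x 0.1037) = 4.06e-6 M.
pH = -log(4.06e-6) = 5.39.

5.39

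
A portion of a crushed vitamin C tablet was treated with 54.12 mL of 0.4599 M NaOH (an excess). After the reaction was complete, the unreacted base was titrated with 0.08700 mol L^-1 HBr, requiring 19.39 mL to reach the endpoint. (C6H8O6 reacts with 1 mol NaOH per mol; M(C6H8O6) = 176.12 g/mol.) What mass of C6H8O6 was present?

Total n(NaOH) added = 0.4599 x 0.05412 = 0.02489 mol.
n(HBr) used = 0.08700 x 0.01939 = 0.001687 mol, which equals the excess n(NaOH).
So n(NaOH) consumed by the sample = 0.02489 - 0.001687 = 0.02320 mol.
n(C6H8O6) = 0.02320 / 1 = 0.02320 mol.
mass = 0.02320 mol x 176.12 g/mol = 4.09 g.

4.09 g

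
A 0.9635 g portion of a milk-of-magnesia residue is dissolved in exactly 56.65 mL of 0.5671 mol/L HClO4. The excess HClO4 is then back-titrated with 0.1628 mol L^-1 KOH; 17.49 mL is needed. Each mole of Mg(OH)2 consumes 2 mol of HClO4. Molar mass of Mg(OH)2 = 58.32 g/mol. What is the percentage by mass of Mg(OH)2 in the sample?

Total n(HClO4) added = 0.5671 x 0.05665 = 0.03213 mol.
n(KOH) used = 0.1628 x 0.01749 = 0.002847 mol, which equals the excess n(HClO4).
So n(HClO4) consumed by the sample = 0.03213 - 0.002847 = 0.02928 mol.
n(Mg(OH)2) = 0.02928 / 2 = 0.01464 mol.
mass Mg(OH)2 = 0.01464 x 58.32 = 0.8538 g, so %Mg(OH)2 = 0.8538/0.9635 x 100 = 88.6%.

88.6%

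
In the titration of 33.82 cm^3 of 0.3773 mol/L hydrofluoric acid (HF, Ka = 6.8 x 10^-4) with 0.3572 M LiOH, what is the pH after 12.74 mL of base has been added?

Initial n(HF) = 0.3773 x 0.03382 = 0.01276 mol.
n(LiOH) added = 0.3572 x 0.01274 = 0.004551 mol, converting that many moles of HF to F-.
Remaining n(HF) = 0.008210 mol; n(F-) = 0.004551 mol.
By Henderson-Hasselbalch, pH = pKa + log([A^-]/[HA]) = 3.17 + log(0.004551/0.008210) = 3.17 + (-0.26) = 2.91.

2.91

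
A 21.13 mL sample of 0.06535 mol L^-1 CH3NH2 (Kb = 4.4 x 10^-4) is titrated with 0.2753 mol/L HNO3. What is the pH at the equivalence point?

n(CH3NH2) = 0.06535 x 0.02113 = 0.001381 mol; V(HNO3) at equivalence = 0.001381/0.2753 = 0.005016 L.
At equivalence the base is fully converted to CH3NH3+; total volume = 0.02615 L, so [CH3NH3+] = 0.001381/0.02615 = 0.05281 M.
Ka(CH3NH3+) = Kw/Kb = 1.0e-14 / 4.4 x 10^-4 = 2.27e-11.
[H^+] = sqrt(Ka x [CH3NH3+]) = sqrt(2.27e-11 x 0.05281) = 1.10e-6 M.
pH = -log(1.10e-6) = 5.96.

5.96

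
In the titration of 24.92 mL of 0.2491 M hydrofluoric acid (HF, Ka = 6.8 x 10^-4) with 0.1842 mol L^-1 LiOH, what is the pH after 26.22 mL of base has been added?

Initial n(HF) = 0.2491 x 0.02492 = 0.006208 mol.
n(LiOH) added = 0.1842 x 0.02622 = 0.004830 mol, converting that many moles of HF to F-.
Remaining n(HF) = 0.001378 mol; n(F-) = 0.004830 mol.
By Henderson-Hasselbalch, pH = pKa + log([A^-]/[HA]) = 3.17 + log(0.004830/0.001378) = 3.17 + (+0.54) = 3.71.

3.71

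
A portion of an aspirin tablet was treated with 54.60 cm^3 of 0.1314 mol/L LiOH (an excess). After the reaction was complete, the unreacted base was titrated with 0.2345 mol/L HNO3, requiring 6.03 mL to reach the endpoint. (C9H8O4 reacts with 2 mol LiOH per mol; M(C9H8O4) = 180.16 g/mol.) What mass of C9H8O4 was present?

0.519 g

Total n(LiOH) added = 0.1314 x 0.05460 = 0.007174 mol.
n(HNO3) used = 0.2345 x 0.006030 = 0.001414 mol, which equals the excess n(LiOH).
So n(LiOH) consumed by the sample = 0.007174 - 0.001414 = 0.005760 mol.
n(C9H8O4) = 0.005760 / 2 = 0.002880 mol.
mass = 0.002880 mol x 180.16 g/mol = 0.519 g.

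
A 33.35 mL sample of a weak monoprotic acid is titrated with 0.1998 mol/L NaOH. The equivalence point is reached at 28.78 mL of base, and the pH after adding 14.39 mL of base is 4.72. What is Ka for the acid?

1.9 x 10^-5

14.39 mL is half of the equivalence volume, so this is the half-equivalence point where [HA] = [A^-].
At half-equivalence pH = pKa, so pKa = 4.72.
Ka = 10^(-4.72) = 1.9 x 10^-5.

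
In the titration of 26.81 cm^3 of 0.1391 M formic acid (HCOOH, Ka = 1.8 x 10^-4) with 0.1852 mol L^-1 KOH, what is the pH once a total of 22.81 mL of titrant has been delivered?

12.00

n(acid) = 0.1391 x 0.02681 = 0.003729 mol; n(KOH) added = 0.1852 x 0.02281 = 0.004224 mol.
Base is in excess by 0.004224 - 0.003729 = 0.0004951 mol in a total volume of 0.04962 L.
[OH^-] = 0.0004951/0.04962 = 0.009979 M, so pOH = 2.00 and pH = 14.00 - 2.00 = 12.00.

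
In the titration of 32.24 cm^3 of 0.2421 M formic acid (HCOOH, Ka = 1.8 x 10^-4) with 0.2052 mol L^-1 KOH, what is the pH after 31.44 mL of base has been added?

Initial n(HCOOH) = 0.2421 x 0.03224 = 0.007805 mol.
n(KOH) added = 0.2052 x 0.03144 = 0.006451 mol, converting that many moles of HCOOH to HCOO-.
Remaining n(HCOOH) = 0.001354 mol; n(HCOO-) = 0.006451 mol.
By Henderson-Hasselbalch, pH = pKa + log([A^-]/[HA]) = 3.74 + log(0.006451/0.001354) = 3.74 + (+0.68) = 4.42.

4.42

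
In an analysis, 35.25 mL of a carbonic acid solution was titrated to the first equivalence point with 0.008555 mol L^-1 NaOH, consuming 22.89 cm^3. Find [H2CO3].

0.00556 M

n(NaOH) = 0.008555 x 0.02289 = 0.0001958 mol.
At the first equivalence point, 1 mol OH^- react per mol H2CO3, so n(H2CO3) = 0.0001958 / 1 = 0.0001958 mol.
[H2CO3] = 0.0001958 / 0.03525 L = 0.00556 M.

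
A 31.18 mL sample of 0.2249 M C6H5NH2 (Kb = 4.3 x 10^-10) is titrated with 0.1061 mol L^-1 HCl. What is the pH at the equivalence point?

n(C6H5NH2) = 0.2249 x 0.03118 = 0.007012 mol; V(HCl) at equivalence = 0.007012/0.1061 = 0.06609 L.
At equivalence the base is fully converted to C6H5NH3+; total volume = 0.09727 L, so [C6H5NH3+] = 0.007012/0.09727 = 0.07209 M.
Ka(C6H5NH3+) = Kw/Kb = 1.0e-14 / 4.3 x 10^-10 = 2.33e-5.
[H^+] = sqrt(Ka x [C6H5NH3+]) = sqrt(2.33e-5 x 0.07209) = 0.00129 M.
pH = -log(0.00129) = 2.89.

2.89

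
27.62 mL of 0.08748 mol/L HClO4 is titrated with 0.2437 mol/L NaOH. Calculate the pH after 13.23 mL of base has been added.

12.30

n(acid) = 0.08748 x 0.02762 = 0.002416 mol; n(NaOH) added = 0.2437 x 0.01323 = 0.003224 mol.
Base is in excess by 0.003224 - 0.002416 = 0.0008080 mol in a total volume of 0.04085 L.
[OH^-] = 0.0008080/0.04085 = 0.01978 M, so pOH = 1.70 and pH = 14.00 - 1.70 = 12.30.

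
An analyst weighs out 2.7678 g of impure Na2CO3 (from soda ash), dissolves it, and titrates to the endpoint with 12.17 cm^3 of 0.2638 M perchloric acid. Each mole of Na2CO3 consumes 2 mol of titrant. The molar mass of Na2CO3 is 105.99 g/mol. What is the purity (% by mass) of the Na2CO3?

6.15%

n(HClO4) = 0.2638 x 0.01217 = 0.003210 mol.
n(Na2CO3) = 0.003210 / 2 = 0.001605 mol.
mass of Na2CO3 = 0.001605 x 105.99 = 0.1701 g.
% purity = 0.1701 / 2.7678 x 100 = 6.15%.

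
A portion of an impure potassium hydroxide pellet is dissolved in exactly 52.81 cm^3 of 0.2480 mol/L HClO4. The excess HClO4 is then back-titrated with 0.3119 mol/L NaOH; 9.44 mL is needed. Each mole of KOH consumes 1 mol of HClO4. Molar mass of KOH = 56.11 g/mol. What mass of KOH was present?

Total n(HClO4) added = 0.2480 x 0.05281 = 0.01310 mol.
n(NaOH) used = 0.3119 x 0.009440 = 0.002944 mol, which equals the excess n(HClO4).
So n(HClO4) consumed by the sample = 0.01310 - 0.002944 = 0.01015 mol.
n(KOH) = 0.01015 / 1 = 0.01015 mol.
mass = 0.01015 mol x 56.11 g/mol = 0.570 g.

0.570 g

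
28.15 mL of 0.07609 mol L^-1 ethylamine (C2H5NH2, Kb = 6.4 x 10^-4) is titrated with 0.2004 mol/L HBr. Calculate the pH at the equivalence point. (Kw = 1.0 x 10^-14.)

n(C2H5NH2) = 0.07609 x 0.02815 = 0.002142 mol; V(HBr) at equivalence = 0.002142/0.2004 = 0.01069 L.
At equivalence the base is fully converted to C2H5NH3+; total volume = 0.03884 L, so [C2H5NH3+] = 0.002142/0.03884 = 0.05515 M.
Ka(C2H5NH3+) = Kw/Kb = 1.0e-14 / 6.4 x 10^-4 = 1.56e-11.
[H^+] = sqrt(Ka x [C2H5NH3+]) = sqrt(1.56e-11 x 0.05515) = 9.28e-7 M.
pH = -log(9.28e-7) = 6.03.

6.03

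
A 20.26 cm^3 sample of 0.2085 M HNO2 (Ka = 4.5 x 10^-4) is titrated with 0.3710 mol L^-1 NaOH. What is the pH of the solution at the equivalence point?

n(HNO2) = 0.2085 x 0.02026 = 0.004224 mol; V(NaOH) at equivalence = 0.004224/0.3710 = 0.01139 L.
At equivalence all the acid is converted to NO2-; total volume = 0.02026 + 0.01139 = 0.03165 L, so [NO2-] = 0.004224/0.03165 = 0.1335 M.
Kb = Kw/Ka = 1.0e-14 / 4.5 x 10^-4 = 2.22e-11.
[OH^-] = sqrt(Kb x [NO2-]) = sqrt(2.22e-11 x 0.1335) = 1.72e-6 M.
pOH = 5.76, so pH = 14.00 - 5.76 = 8.24.

8.24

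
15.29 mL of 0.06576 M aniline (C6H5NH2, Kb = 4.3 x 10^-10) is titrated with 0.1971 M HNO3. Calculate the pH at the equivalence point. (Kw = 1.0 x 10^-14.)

2.97

n(C6H5NH2) = 0.06576 x 0.01529 = 0.001005 mol; V(HNO3) at equivalence = 0.001005/0.1971 = 0.005101 L.
At equivalence the base is fully converted to C6H5NH3+; total volume = 0.02039 L, so [C6H5NH3+] = 0.001005/0.02039 = 0.04931 M.
Ka(C6H5NH3+) = Kw/Kb = 1.0e-14 / 4.3 x 10^-10 = 2.33e-5.
[H^+] = sqrt(Ka x [C6H5NH3+]) = sqrt(2.33e-5 x 0.04931) = 0.00107 M.
pH = -log(0.00107) = 2.97.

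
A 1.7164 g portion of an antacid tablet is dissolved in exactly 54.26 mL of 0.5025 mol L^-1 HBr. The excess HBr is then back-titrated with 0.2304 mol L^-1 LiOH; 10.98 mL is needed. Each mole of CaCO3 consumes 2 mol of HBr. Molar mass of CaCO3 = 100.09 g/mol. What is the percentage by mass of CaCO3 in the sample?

Total n(HBr) added = 0.5025 x 0.05426 = 0.02727 mol.
n(LiOH) used = 0.2304 x 0.01098 = 0.002530 mol, which equals the excess n(HBr).
So n(HBr) consumed by the sample = 0.02727 - 0.002530 = 0.02474 mol.
n(CaCO3) = 0.02474 / 2 = 0.01237 mol.
mass CaCO3 = 0.01237 x 100.09 = 1.238 g, so %CaCO3 = 1.238/1.7164 x 100 = 72.1%.

72.1%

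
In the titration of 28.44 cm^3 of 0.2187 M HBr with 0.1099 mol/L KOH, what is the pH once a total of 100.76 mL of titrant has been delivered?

n(acid) = 0.2187 x 0.02844 = 0.006220 mol; n(KOH) added = 0.1099 x 0.1008 = 0.01107 mol.
Base is in excess by 0.01107 - 0.006220 = 0.004854 mol in a total volume of 0.1292 L.
[OH^-] = 0.004854/0.1292 = 0.03757 M, so pOH = 1.43 and pH = 14.00 - 1.43 = 12.57.

12.57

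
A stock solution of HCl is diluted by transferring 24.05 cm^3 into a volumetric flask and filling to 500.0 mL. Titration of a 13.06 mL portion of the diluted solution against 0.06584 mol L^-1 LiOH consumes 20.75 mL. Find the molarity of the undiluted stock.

n(LiOH) = 0.06584 x 0.02075 = 0.001366 mol.
n(HCl) in the aliquot = 0.001366 mol.
[diluted HCl] = 0.001366 / 0.01306 = 0.1046 M.
Dilution factor = 500.0/24.05 = 20.79, so [stock] = 0.1046 x 20.79 = 2.17 M.

2.17 M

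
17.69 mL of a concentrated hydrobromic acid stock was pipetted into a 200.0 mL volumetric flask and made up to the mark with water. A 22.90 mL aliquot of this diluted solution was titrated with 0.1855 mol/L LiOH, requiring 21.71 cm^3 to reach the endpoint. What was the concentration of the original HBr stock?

1.99 M

n(LiOH) = 0.1855 x 0.02171 = 0.004027 mol.
n(HBr) in the aliquot = 0.004027 mol.
[diluted HBr] = 0.004027 / 0.02290 = 0.1759 M.
Dilution factor = 200.0/17.69 = 11.31, so [stock] = 0.1759 x 11.31 = 1.99 M.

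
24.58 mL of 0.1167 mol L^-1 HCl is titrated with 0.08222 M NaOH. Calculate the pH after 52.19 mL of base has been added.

12.27

n(acid) = 0.1167 x 0.02458 = 0.002868 mol; n(NaOH) added = 0.08222 x 0.05219 = 0.004291 mol.
Base is in excess by 0.004291 - 0.002868 = 0.001423 mol in a total volume of 0.07677 L.
[OH^-] = 0.001423/0.07677 = 0.01853 M, so pOH = 1.73 and pH = 14.00 - 1.73 = 12.27.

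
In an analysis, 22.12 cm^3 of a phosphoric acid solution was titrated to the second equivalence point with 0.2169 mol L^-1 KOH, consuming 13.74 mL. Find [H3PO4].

0.0674 M

n(KOH) = 0.2169 x 0.01374 = 0.002980 mol.
At the second equivalence point, 2 mol OH^- react per mol H3PO4, so n(H3PO4) = 0.002980 / 2 = 0.001490 mol.
[H3PO4] = 0.001490 / 0.02212 L = 0.0674 M.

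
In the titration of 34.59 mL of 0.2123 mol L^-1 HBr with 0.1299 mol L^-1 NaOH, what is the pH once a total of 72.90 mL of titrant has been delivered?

12.30

n(acid) = 0.2123 x 0.03459 = 0.007343 mol; n(NaOH) added = 0.1299 x 0.07290 = 0.009470 mol.
Base is in excess by 0.009470 - 0.007343 = 0.002126 mol in a total volume of 0.1075 L.
[OH^-] = 0.002126/0.1075 = 0.01978 M, so pOH = 1.70 and pH = 14.00 - 1.70 = 12.30.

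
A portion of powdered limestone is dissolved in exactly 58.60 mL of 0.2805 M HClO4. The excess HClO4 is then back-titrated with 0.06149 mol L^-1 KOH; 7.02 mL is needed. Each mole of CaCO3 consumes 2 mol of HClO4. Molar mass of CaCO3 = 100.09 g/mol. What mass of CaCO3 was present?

Total n(HClO4) added = 0.2805 x 0.05860 = 0.01644 mol.
n(KOH) used = 0.06149 x 0.007020 = 0.0004317 mol, which equals the excess n(HClO4).
So n(HClO4) consumed by the sample = 0.01644 - 0.0004317 = 0.01601 mol.
n(CaCO3) = 0.01601 / 2 = 0.008003 mol.
mass = 0.008003 mol x 100.09 g/mol = 0.801 g.

0.801 g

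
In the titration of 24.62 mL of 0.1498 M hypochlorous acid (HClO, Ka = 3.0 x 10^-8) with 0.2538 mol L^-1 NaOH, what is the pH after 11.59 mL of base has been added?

8.12

Initial n(HClO) = 0.1498 x 0.02462 = 0.003688 mol.
n(NaOH) added = 0.2538 x 0.01159 = 0.002942 mol, converting that many moles of HClO to ClO-.
Remaining n(HClO) = 0.0007465 mol; n(ClO-) = 0.002942 mol.
By Henderson-Hasselbalch, pH = pKa + log([A^-]/[HA]) = 7.52 + log(0.002942/0.0007465) = 7.52 + (+0.60) = 8.12.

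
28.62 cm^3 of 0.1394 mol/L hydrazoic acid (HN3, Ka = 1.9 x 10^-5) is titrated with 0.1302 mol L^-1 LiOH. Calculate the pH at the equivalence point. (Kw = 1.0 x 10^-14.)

8.77

n(HN3) = 0.1394 x 0.02862 = 0.003990 mol; V(LiOH) at equivalence = 0.003990/0.1302 = 0.03064 L.
At equivalence all the acid is converted to N3-; total volume = 0.02862 + 0.03064 = 0.05926 L, so [N3-] = 0.003990/0.05926 = 0.06732 M.
Kb = Kw/Ka = 1.0e-14 / 1.9 x 10^-5 = 5.26e-10.
[OH^-] = sqrt(Kb x [N3-]) = sqrt(5.26e-10 x 0.06732) = 5.95e-6 M.
pOH = 5.23, so pH = 14.00 - 5.23 = 8.77.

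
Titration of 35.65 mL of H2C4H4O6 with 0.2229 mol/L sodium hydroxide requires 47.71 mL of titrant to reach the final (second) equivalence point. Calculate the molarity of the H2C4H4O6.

0.149 M

n(NaOH) = 0.2229 x 0.04771 = 0.01063 mol.
At the final (second) equivalence point, 2 mol OH^- react per mol H2C4H4O6, so n(H2C4H4O6) = 0.01063 / 2 = 0.005317 mol.
[H2C4H4O6] = 0.005317 / 0.03565 L = 0.149 M.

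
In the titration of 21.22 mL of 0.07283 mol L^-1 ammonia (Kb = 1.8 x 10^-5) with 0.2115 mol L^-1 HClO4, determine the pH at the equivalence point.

n(NH3) = 0.07283 x 0.02122 = 0.001545 mol; V(HClO4) at equivalence = 0.001545/0.2115 = 0.007307 L.
At equivalence the base is fully converted to NH4+; total volume = 0.02853 L, so [NH4+] = 0.001545/0.02853 = 0.05417 M.
Ka(NH4+) = Kw/Kb = 1.0e-14 / 1.8 x 10^-5 = 5.56e-10.
[H^+] = sqrt(Ka x [NH4+]) = sqrt(5.56e-10 x 0.05417) = 5.49e-6 M.
pH = -log(5.49e-6) = 5.26.

5.26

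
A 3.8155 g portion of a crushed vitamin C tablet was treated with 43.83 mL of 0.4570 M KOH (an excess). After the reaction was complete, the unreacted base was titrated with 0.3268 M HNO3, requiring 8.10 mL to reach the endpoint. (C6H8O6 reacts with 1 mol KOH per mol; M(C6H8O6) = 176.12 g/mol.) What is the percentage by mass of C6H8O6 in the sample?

80.2%

Total n(KOH) added = 0.4570 x 0.04383 = 0.02003 mol.
n(HNO3) used = 0.3268 x 0.008100 = 0.002647 mol, which equals the excess n(KOH).
So n(KOH) consumed by the sample = 0.02003 - 0.002647 = 0.01738 mol.
n(C6H8O6) = 0.01738 / 1 = 0.01738 mol.
mass C6H8O6 = 0.01738 x 176.12 = 3.062 g, so %C6H8O6 = 3.062/3.8155 x 100 = 80.2%.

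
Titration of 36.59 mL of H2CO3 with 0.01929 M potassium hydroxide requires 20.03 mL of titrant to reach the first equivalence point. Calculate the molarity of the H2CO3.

0.0106 M

n(KOH) = 0.01929 x 0.02003 = 0.0003864 mol.
At the first equivalence point, 1 mol OH^- react per mol H2CO3, so n(H2CO3) = 0.0003864 / 1 = 0.0003864 mol.
[H2CO3] = 0.0003864 / 0.03659 L = 0.0106 M.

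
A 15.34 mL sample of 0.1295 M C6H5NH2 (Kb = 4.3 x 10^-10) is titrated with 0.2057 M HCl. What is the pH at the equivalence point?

n(C6H5NH2) = 0.1295 x 0.01534 = 0.001987 mol; V(HCl) at equivalence = 0.001987/0.2057 = 0.009657 L.
At equivalence the base is fully converted to C6H5NH3+; total volume = 0.02500 L, so [C6H5NH3+] = 0.001987/0.02500 = 0.07947 M.
Ka(C6H5NH3+) = Kw/Kb = 1.0e-14 / 4.3 x 10^-10 = 2.33e-5.
[H^+] = sqrt(Ka x [C6H5NH3+]) = sqrt(2.33e-5 x 0.07947) = 0.00136 M.
pH = -log(0.00136) = 2.87.

2.87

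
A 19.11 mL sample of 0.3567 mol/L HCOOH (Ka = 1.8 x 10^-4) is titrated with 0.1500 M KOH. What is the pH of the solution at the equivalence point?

n(HCOOH) = 0.3567 x 0.01911 = 0.006817 mol; V(KOH) at equivalence = 0.006817/0.1500 = 0.04544 L.
At equivalence all the acid is converted to HCOO-; total volume = 0.01911 + 0.04544 = 0.06455 L, so [HCOO-] = 0.006817/0.06455 = 0.1056 M.
Kb = Kw/Ka = 1.0e-14 / 1.8 x 10^-4 = 5.56e-11.
[OH^-] = sqrt(Kb x [HCOO-]) = sqrt(5.56e-11 x 0.1056) = 2.42e-6 M.
pOH = 5.62, so pH = 14.00 - 5.62 = 8.38.

8.38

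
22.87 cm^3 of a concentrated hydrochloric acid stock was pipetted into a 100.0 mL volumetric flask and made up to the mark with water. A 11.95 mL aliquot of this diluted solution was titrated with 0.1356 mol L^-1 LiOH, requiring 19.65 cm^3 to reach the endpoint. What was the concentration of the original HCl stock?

n(LiOH) = 0.1356 x 0.01965 = 0.002665 mol.
n(HCl) in the aliquot = 0.002665 mol.
[diluted HCl] = 0.002665 / 0.01195 = 0.2230 M.
Dilution factor = 100.0/22.87 = 4.373, so [stock] = 0.2230 x 4.373 = 0.975 M.

0.975 M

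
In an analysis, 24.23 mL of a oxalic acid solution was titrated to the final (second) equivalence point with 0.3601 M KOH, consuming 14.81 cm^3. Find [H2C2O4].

0.110 M

n(KOH) = 0.3601 x 0.01481 = 0.005333 mol.
At the final (second) equivalence point, 2 mol OH^- react per mol H2C2O4, so n(H2C2O4) = 0.005333 / 2 = 0.002667 mol.
[H2C2O4] = 0.002667 / 0.02423 L = 0.110 M.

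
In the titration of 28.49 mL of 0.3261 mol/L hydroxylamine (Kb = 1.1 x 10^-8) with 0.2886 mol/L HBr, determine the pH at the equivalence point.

n(NH2OH) = 0.3261 x 0.02849 = 0.009291 mol; V(HBr) at equivalence = 0.009291/0.2886 = 0.03219 L.
At equivalence the base is fully converted to NH3OH+; total volume = 0.06068 L, so [NH3OH+] = 0.009291/0.06068 = 0.1531 M.
Ka(NH3OH+) = Kw/Kb = 1.0e-14 / 1.1 x 10^-8 = 9.09e-7.
[H^+] = sqrt(Ka x [NH3OH+]) = sqrt(9.09e-7 x 0.1531) = 0.000373 M.
pH = -log(0.000373) = 3.43.

3.43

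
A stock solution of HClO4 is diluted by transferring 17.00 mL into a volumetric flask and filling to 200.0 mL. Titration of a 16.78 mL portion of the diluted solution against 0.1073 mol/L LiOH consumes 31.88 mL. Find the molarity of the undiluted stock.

n(LiOH) = 0.1073 x 0.03188 = 0.003421 mol.
n(HClO4) in the aliquot = 0.003421 mol.
[diluted HClO4] = 0.003421 / 0.01678 = 0.2039 M.
Dilution factor = 200.0/17.00 = 11.76, so [stock] = 0.2039 x 11.76 = 2.40 M.

2.40 M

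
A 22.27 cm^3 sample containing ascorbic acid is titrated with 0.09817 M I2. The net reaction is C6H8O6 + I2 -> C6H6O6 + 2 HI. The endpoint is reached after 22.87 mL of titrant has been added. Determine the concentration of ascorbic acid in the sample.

0.101 M

n(I2) = 0.09817 x 0.02287 = 0.002245 mol.
From the balanced equation, 1 mol I2 reacts with 1 mol ascorbic acid, so n(ascorbic acid) = 0.002245 x 1/1 = 0.002245 mol.
[ascorbic acid] = 0.002245 / 0.02227 L = 0.101 M.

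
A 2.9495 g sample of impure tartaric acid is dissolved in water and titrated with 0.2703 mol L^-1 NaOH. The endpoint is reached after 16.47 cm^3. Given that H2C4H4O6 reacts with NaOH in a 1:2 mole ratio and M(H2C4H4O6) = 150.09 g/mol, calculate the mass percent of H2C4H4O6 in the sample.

11.3%

n(NaOH) = 0.2703 x 0.01647 = 0.004452 mol.
n(H2C4H4O6) = 0.004452 / 2 = 0.002226 mol.
mass of H2C4H4O6 = 0.002226 x 150.09 = 0.3341 g.
% purity = 0.3341 / 2.9495 x 100 = 11.3%.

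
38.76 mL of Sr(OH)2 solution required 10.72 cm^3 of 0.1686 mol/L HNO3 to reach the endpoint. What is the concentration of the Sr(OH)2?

0.0233 M

n(HNO3) delivered = 0.1686 x 0.01072 = 0.001807 mol.
The reaction is 1 Sr(OH)2 + 2 HNO3, so n(Sr(OH)2) = 0.001807 x 1/2 = 0.0009037 mol.
[Sr(OH)2] = 0.0009037 mol / 0.03876 L = 0.0233 M.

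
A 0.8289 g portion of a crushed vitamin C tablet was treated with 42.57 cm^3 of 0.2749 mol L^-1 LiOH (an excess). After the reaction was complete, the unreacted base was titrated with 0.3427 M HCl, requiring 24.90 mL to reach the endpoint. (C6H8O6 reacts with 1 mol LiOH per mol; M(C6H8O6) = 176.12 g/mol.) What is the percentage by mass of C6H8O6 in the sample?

Total n(LiOH) added = 0.2749 x 0.04257 = 0.01170 mol.
n(HCl) used = 0.3427 x 0.02490 = 0.008533 mol, which equals the excess n(LiOH).
So n(LiOH) consumed by the sample = 0.01170 - 0.008533 = 0.003169 mol.
n(C6H8O6) = 0.003169 / 1 = 0.003169 mol.
mass C6H8O6 = 0.003169 x 176.12 = 0.5582 g, so %C6H8O6 = 0.5582/0.8289 x 100 = 67.3%.

67.3%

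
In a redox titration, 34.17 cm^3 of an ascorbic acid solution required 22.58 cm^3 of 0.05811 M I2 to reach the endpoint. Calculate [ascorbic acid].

n(I2) = 0.05811 x 0.02258 = 0.001312 mol.
From the balanced equation, 1 mol I2 reacts with 1 mol ascorbic acid, so n(ascorbic acid) = 0.001312 x 1/1 = 0.001312 mol.
[ascorbic acid] = 0.001312 / 0.03417 L = 0.0384 M.

0.0384 M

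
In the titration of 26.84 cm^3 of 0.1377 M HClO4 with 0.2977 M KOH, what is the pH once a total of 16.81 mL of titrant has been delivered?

n(acid) = 0.1377 x 0.02684 = 0.003696 mol; n(KOH) added = 0.2977 x 0.01681 = 0.005004 mol.
Base is in excess by 0.005004 - 0.003696 = 0.001308 mol in a total volume of 0.04365 L.
[OH^-] = 0.001308/0.04365 = 0.02998 M, so pOH = 1.52 and pH = 14.00 - 1.52 = 12.48.

12.48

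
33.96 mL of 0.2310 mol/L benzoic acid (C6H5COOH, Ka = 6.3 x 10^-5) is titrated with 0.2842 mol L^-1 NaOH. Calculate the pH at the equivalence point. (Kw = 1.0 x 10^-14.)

8.65

n(C6H5COOH) = 0.2310 x 0.03396 = 0.007845 mol; V(NaOH) at equivalence = 0.007845/0.2842 = 0.02760 L.
At equivalence all the acid is converted to C6H5COO-; total volume = 0.03396 + 0.02760 = 0.06156 L, so [C6H5COO-] = 0.007845/0.06156 = 0.1274 M.
Kb = Kw/Ka = 1.0e-14 / 6.3 x 10^-5 = 1.59e-10.
[OH^-] = sqrt(Kb x [C6H5COO-]) = sqrt(1.59e-10 x 0.1274) = 4.50e-6 M.
pOH = 5.35, so pH = 14.00 - 5.35 = 8.65.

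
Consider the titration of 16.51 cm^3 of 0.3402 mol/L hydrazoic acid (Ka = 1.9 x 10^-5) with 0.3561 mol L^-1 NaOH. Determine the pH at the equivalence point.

n(HN3) = 0.3402 x 0.01651 = 0.005617 mol; V(NaOH) at equivalence = 0.005617/0.3561 = 0.01577 L.
At equivalence all the acid is converted to N3-; total volume = 0.01651 + 0.01577 = 0.03228 L, so [N3-] = 0.005617/0.03228 = 0.1740 M.
Kb = Kw/Ka = 1.0e-14 / 1.9 x 10^-5 = 5.26e-10.
[OH^-] = sqrt(Kb x [N3-]) = sqrt(5.26e-10 x 0.1740) = 9.57e-6 M.
pOH = 5.02, so pH = 14.00 - 5.02 = 8.98.

8.98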